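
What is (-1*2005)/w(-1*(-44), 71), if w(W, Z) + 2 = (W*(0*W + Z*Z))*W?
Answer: -2005/9759374 ≈ -0.00020544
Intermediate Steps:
w(W, Z) = -2 + W²*Z² (w(W, Z) = -2 + (W*(0*W + Z*Z))*W = -2 + (W*(0 + Z²))*W = -2 + (W*Z²)*W = -2 + W²*Z²)
(-1*2005)/w(-1*(-44), 71) = (-1*2005)/(-2 + (-1*(-44))²*71²) = -2005/(-2 + 44²*5041) = -2005/(-2 + 1936*5041) = -2005/(-2 + 9759376) = -2005/9759374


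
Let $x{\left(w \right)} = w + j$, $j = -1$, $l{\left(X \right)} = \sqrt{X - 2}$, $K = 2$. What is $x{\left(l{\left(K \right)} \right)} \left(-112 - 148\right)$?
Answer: $260$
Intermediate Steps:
$l{\left(X \right)} = \sqrt{-2 + X}$
$x{\left(w \right)} = -1 + w$ ($x{\left(w \right)} = w - 1 = -1 + w$)
$x{\left(l{\left(K \right)} \right)} \left(-112 - 148\right) = \left(-1 + \sqrt{-2 + 2}\right) \left(-112 - 148\right) = \left(-1 + \sqrt{0}\right) \left(-260\right) = \left(-1 + 0\right) \left(-260\right) = \left(-1\right) \left(-260\right) = 260$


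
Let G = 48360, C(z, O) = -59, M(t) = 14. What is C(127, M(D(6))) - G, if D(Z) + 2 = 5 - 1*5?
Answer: -48419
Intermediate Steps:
D(Z) = -2 (D(Z) = -2 + (5 - 1*5) = -2 + (5 - 5) = -2 + 0 = -2)
C(127, M(D(6))) - G = -59 - 1*48360 = -59 - 48360 = -48419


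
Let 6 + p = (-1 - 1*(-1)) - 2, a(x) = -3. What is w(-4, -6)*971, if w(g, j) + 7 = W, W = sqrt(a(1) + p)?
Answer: -6797 + 971*I*sqrt(11) ≈ -6797.0 + 3220.4*I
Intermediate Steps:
p = -8 (p = -6 + ((-1 - 1*(-1)) - 2) = -6 + ((-1 + 1) - 2) = -6 + (0 - 2) = -6 - 2 = -8)
W = I*sqrt(11) (W = sqrt(-3 - 8) = sqrt(-11) = I*sqrt(11) ≈ 3.3166*I)
w(g, j) = -7 + I*sqrt(11)
w(-4, -6)*971 = (-7 + I*sqrt(11))*971 = -6797 + 971*I*sqrt(11)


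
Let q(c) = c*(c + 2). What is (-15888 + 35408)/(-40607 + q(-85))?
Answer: -1220/2097 ≈ -0.58178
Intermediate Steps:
q(c) = c*(2 + c)
(-15888 + 35408)/(-40607 + q(-85)) = (-15888 + 35408)/(-40607 - 85*(2 - 85)) = 19520/(-40607 - 85*(-83)) = 19520/(-40607 + 7055) = 19520/(-33552) = 19520*(-1/33552) = -1220/2097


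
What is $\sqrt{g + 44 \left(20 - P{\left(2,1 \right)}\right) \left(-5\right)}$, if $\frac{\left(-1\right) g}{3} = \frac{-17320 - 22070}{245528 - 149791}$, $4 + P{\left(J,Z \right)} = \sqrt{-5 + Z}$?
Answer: $\frac{\sqrt{-48382913091030 + 4032852194360 i}}{95737} \approx 3.0254 + 72.718 i$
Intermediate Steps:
$P{\left(J,Z \right)} = -4 + \sqrt{-5 + Z}$
$g = \frac{118170}{95737}$ ($g = - 3 \frac{-17320 - 22070}{245528 - 149791} = - 3 \left(- \frac{39390}{95737}\right) = - 3 \left(\left(-39390\right) \frac{1}{95737}\right) = \left(-3\right) \left(- \frac{39390}{95737}\right) = \frac{118170}{95737} \approx 1.2343$)
$\sqrt{g + 44 \left(20 - P{\left(2,1 \right)}\right) \left(-5\right)} = \sqrt{\frac{118170}{95737} + 44 \left(20 - \left(-4 + \sqrt{-5 + 1}\right)\right) \left(-5\right)} = \sqrt{\frac{118170}{95737} + 44 \left(20 - \left(-4 + \sqrt{-4}\right)\right) \left(-5\right)} = \sqrt{\frac{118170}{95737} + 44 \left(20 - \left(-4 + 2 i\right)\right) \left(-5\right)} = \sqrt{\frac{118170}{95737} + 44 \left(20 + \left(4 - 2 i\right)\right) \left(-5\right)} = \sqrt{\frac{118170}{95737} + 44 \left(24 - 2 i\right) \left(-5\right)} = \sqrt{\frac{118170}{95737} + \left(1056 - 88 i\right) \left(-5\right)} = \sqrt{\frac{118170}{95737} - \left(5280 - 440 i\right)} = \sqrt{- \frac{505373190}{95737} + 440 i}$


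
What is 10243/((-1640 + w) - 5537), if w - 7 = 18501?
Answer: 10243/11331 ≈ 0.90398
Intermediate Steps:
w = 18508 (w = 7 + 18501 = 18508)
10243/((-1640 + w) - 5537) = 10243/((-1640 + 18508) - 5537) = 10243/(16868 - 5537) = 10243/11331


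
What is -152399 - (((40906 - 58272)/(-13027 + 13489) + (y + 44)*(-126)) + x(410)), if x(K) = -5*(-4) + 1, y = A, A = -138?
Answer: -37936301/231 ≈ -1.6423e+5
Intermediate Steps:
y = -138
x(K) = 21 (x(K) = 20 + 1 = 21)
-152399 - (((40906 - 58272)/(-13027 + 13489) + (y + 44)*(-126)) + x(410)) = -152399 - (((40906 - 58272)/(-13027 + 13489) + (-138 + 44)*(-126)) + 21) = -152399 - ((-17366/462 - 94*(-126)) + 21) = -152399 - ((-17366*1/462 + 11844) + 21) = -152399 - ((-8683/231 + 11844) + 21) = -152399 - (2727281/231 + 21) = -152399 - 1*2732132/231 = -152399 - 2732132/231 = -37936301/231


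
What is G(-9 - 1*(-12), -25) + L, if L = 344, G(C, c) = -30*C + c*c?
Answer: 879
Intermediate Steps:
G(C, c) = c² - 30*C (G(C, c) = -30*C + c² = c² - 30*C)
G(-9 - 1*(-12), -25) + L = ((-25)² - 30*(-9 - 1*(-12))) + 344 = (625 - 30*(-9 + 12)) + 344 = (625 - 30*3) + 344 = (625 - 90) + 344 = 535 + 344 = 879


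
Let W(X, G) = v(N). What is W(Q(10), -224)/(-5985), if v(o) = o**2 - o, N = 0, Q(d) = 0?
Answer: 0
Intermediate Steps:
W(X, G) = 0 (W(X, G) = 0*(-1 + 0) = 0*(-1) = 0)
W(Q(10), -224)/(-5985) = 0/(-5985) = 0*(-1/5985) = 0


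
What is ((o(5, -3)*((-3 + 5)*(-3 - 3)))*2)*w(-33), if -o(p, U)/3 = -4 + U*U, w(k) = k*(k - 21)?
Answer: 641520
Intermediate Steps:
w(k) = k*(-21 + k)
o(p, U) = 12 - 3*U**2 (o(p, U) = -3*(-4 + U*U) = -3*(-4 + U**2) = 12 - 3*U**2)
((o(5, -3)*((-3 + 5)*(-3 - 3)))*2)*w(-33) = (((12 - 3*(-3)**2)*((-3 + 5)*(-3 - 3)))*2)*(-33*(-21 - 33)) = (((12 - 3*9)*(2*(-6)))*2)*(-33*(-54)) = (((12 - 27)*(-12))*2)*1782 = (-15*(-12)*2)*1782 = (180*2)*1782 = 360*1782 = 641520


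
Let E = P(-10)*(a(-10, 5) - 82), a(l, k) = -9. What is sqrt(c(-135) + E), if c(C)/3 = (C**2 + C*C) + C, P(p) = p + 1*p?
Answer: sqrt(110765) ≈ 332.81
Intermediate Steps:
P(p) = 2*p (P(p) = p + p = 2*p)
E = 1820 (E = (2*(-10))*(-9 - 82) = -20*(-91) = 1820)
c(C) = 3*C + 6*C**2 (c(C) = 3*((C**2 + C*C) + C) = 3*((C**2 + C**2) + C) = 3*(2*C**2 + C) = 3*(C + 2*C**2) = 3*C + 6*C**2)
sqrt(c(-135) + E) = sqrt(3*(-135)*(1 + 2*(-135)) + 1820) = sqrt(3*(-135)*(1 - 270) + 1820) = sqrt(3*(-135)*(-269) + 1820) = sqrt(108945 + 1820) = sqrt(110765)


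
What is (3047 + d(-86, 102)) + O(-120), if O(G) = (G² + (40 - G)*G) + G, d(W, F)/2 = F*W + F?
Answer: -19213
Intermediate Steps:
d(W, F) = 2*F + 2*F*W (d(W, F) = 2*(F*W + F) = 2*(F + F*W) = 2*F + 2*F*W)
O(G) = G + G² + G*(40 - G) (O(G) = (G² + G*(40 - G)) + G = G + G² + G*(40 - G))
(3047 + d(-86, 102)) + O(-120) = (3047 + 2*102*(1 - 86)) + 41*(-120) = (3047 + 2*102*(-85)) - 4920 = (3047 - 17340) - 4920 = -14293 - 4920 = -19213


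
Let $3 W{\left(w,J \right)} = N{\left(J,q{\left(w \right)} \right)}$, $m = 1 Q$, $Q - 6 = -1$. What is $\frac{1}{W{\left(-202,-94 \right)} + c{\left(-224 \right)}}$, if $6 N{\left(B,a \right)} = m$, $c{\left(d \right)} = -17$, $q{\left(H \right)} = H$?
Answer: $- \frac{18}{301} \approx -0.059801$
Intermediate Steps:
$Q = 5$ ($Q = 6 - 1 = 5$)
$m = 5$ ($m = 1 \cdot 5 = 5$)
$N{\left(B,a \right)} = \frac{5}{6}$ ($N{\left(B,a \right)} = \frac{1}{6} \cdot 5 = \frac{5}{6}$)
$W{\left(w,J \right)} = \frac{5}{18}$ ($W{\left(w,J \right)} = \frac{1}{3} \cdot \frac{5}{6} = \frac{5}{18}$)
$\frac{1}{W{\left(-202,-94 \right)} + c{\left(-224 \right)}} = \frac{1}{\frac{5}{18} - 17} = \frac{1}{- \frac{301}{18}} = - \frac{18}{301}$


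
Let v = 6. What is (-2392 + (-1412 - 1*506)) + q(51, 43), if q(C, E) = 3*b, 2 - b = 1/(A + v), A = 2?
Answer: -34435/8 ≈ -4304.4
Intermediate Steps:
b = 15/8 (b = 2 - 1/(2 + 6) = 2 - 1/8 = 15/8 ≈ 1.8750)
q(C, E) = 45/8 (q(C, E) = 3*(15/8) = 45/8)
(-2392 + (-1412 - 1*506)) + q(51, 43) = (-2392 + (-1412 - 1*506)) + 45/8 = (-2392 + (-1412 - 506)) + 45/8 = (-2392 - 1918) + 45/8 = -4310 + 45/8 = -34435/8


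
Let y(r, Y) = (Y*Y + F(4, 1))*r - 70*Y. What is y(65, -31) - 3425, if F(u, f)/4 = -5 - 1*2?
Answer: 59390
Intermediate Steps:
F(u, f) = -28 (F(u, f) = 4*(-5 - 1*2) = 4*(-5 - 2) = 4*(-7) = -28)
y(r, Y) = -70*Y + r*(-28 + Y**2) (y(r, Y) = (Y*Y - 28)*r - 70*Y = (Y**2 - 28)*r - 70*Y = (-28 + Y**2)*r - 70*Y = r*(-28 + Y**2) - 70*Y = -70*Y + r*(-28 + Y**2))
y(65, -31) - 3425 = (-70*(-31) - 28*65 + 65*(-31)**2) - 3425 = (2170 - 1820 + 65*961) - 3425 = (2170 - 1820 + 62465) - 3425 = 62815 - 3425 = 59390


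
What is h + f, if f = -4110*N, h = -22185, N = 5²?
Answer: -124935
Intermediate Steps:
N = 25
f = -102750 (f = -4110*25 = -102750)
h + f = -22185 - 102750 = -124935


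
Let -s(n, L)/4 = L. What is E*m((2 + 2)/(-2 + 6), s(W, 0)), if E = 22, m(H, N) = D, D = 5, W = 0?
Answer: 110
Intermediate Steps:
s(n, L) = -4*L
m(H, N) = 5
E*m((2 + 2)/(-2 + 6), s(W, 0)) = 22*5 = 110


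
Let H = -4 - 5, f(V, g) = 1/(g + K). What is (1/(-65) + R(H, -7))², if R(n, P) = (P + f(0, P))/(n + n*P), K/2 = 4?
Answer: 5476/342225 ≈ 0.016001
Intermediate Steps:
K = 8 (K = 2*4 = 8)
f(V, g) = 1/(8 + g) (f(V, g) = 1/(g + 8) = 1/(8 + g))
H = -9
R(n, P) = (P + 1/(8 + P))/(n + P*n) (R(n, P) = (P + 1/(8 + P))/(n + n*P) = (P + 1/(8 + P))/(n + P*n))
(1/(-65) + R(H, -7))² = (1/(-65) + (1 - 7*(8 - 7))/((-9)*(1 - 7)*(8 - 7)))² = (-1/65 - ⅑*(1 - 7*1)/(-6*1))² = (-1/65 - ⅑*(-⅙)*1*(1 - 7))² = (-1/65 - ⅑*(-⅙)*1*(-6))² = (-1/65 - ⅑)² = (-74/585)² = 5476/342225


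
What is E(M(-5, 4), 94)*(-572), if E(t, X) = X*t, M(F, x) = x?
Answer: -215072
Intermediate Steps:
E(M(-5, 4), 94)*(-572) = (94*4)*(-572) = 376*(-572) = -215072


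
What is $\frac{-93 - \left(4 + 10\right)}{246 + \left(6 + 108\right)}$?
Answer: $- \frac{107}{360} \approx -0.29722$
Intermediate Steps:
$\frac{-93 - \left(4 + 10\right)}{246 + \left(6 + 108\right)} = \frac{-93 - 14}{246 + 114} = \frac{-93 - 14}{360} = \left(-107\right) \frac{1}{360} = - \frac{107}{360}$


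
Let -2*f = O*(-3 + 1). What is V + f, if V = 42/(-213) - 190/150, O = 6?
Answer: 4831/1065 ≈ 4.5361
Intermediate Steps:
f = 6 (f = -3*(-3 + 1) = -3*(-2) = -½*(-12) = 6)
V = -1559/1065 (V = 42*(-1/213) - 190*1/150 = -14/71 - 19/15 = -1559/1065 ≈ -1.4639)
V + f = -1559/1065 + 6 = 4831/1065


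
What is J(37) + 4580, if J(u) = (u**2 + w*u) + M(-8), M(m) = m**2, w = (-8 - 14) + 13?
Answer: 5680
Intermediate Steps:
w = -9 (w = -22 + 13 = -9)
J(u) = 64 + u**2 - 9*u (J(u) = (u**2 - 9*u) + (-8)**2 = (u**2 - 9*u) + 64 = 64 + u**2 - 9*u)
J(37) + 4580 = (64 + 37**2 - 9*37) + 4580 = (64 + 1369 - 333) + 4580 = 1100 + 4580 = 5680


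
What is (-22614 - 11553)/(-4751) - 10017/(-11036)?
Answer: 424657779/52432036 ≈ 8.0992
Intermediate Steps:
(-22614 - 11553)/(-4751) - 10017/(-11036) = -34167*(-1/4751) - 10017*(-1/11036) = 34167/4751 + 10017/11036 = 424657779/52432036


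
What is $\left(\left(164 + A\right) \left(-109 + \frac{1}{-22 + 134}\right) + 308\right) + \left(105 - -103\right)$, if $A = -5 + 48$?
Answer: $- \frac{2469057}{112} \approx -22045.0$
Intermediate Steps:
$A = 43$
$\left(\left(164 + A\right) \left(-109 + \frac{1}{-22 + 134}\right) + 308\right) + \left(105 - -103\right) = \left(\left(164 + 43\right) \left(-109 + \frac{1}{-22 + 134}\right) + 308\right) + \left(105 - -103\right) = \left(207 \left(-109 + \frac{1}{112}\right) + 308\right) + \left(105 + 103\right) = \left(207 \left(-109 + \frac{1}{112}\right) + 308\right) + 208 = \left(207 \left(- \frac{12207}{112}\right) + 308\right) + 208 = \left(- \frac{2526849}{112} + 308\right) + 208 = - \frac{2492353}{112} + 208 = - \frac{2469057}{112}$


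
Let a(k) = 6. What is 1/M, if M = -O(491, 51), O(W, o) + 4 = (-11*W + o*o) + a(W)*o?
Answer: 1/2498 ≈ 0.00040032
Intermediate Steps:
O(W, o) = -4 + o**2 - 11*W + 6*o (O(W, o) = -4 + ((-11*W + o*o) + 6*o) = -4 + ((-11*W + o**2) + 6*o) = -4 + ((o**2 - 11*W) + 6*o) = -4 + (o**2 - 11*W + 6*o) = -4 + o**2 - 11*W + 6*o)
M = 2498 (M = -(-4 + 51**2 - 11*491 + 6*51) = -(-4 + 2601 - 5401 + 306) = -1*(-2498) = 2498)
1/M = 1/2498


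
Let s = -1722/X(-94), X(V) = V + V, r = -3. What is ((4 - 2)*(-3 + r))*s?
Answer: -5166/47 ≈ -109.91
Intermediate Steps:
X(V) = 2*V
s = 861/94 (s = -1722/(2*(-94)) = -1722/(-188) = -1722*(-1/188) = 861/94 ≈ 9.1596)
((4 - 2)*(-3 + r))*s = ((4 - 2)*(-3 - 3))*(861/94) = (2*(-6))*(861/94) = -12*861/94 = -5166/47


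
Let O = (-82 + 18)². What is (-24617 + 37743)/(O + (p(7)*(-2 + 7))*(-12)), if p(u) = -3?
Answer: 6563/2138 ≈ 3.0697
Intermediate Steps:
O = 4096 (O = (-64)² = 4096)
(-24617 + 37743)/(O + (p(7)*(-2 + 7))*(-12)) = (-24617 + 37743)/(4096 - 3*(-2 + 7)*(-12)) = 13126/(4096 - 3*5*(-12)) = 13126/(4096 - 15*(-12)) = 13126/(4096 + 180) = 13126/4276 = 13126*(1/4276) = 6563/2138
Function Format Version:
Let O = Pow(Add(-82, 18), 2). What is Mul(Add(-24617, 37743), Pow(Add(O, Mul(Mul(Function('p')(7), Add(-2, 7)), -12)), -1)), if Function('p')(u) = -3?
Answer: Rational(6563, 2138) ≈ 3.0697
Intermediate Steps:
O = 4096 (O = Pow(-64, 2) = 4096)
Mul(Add(-24617, 37743), Pow(Add(O, Mul(Mul(Function('p')(7), Add(-2, 7)), -12)), -1)) = Mul(Add(-24617, 37743), Pow(Add(4096, Mul(Mul(-3, Add(-2, 7)), -12)), -1)) = Mul(13126, Pow(Add(4096, Mul(Mul(-3, 5), -12)), -1)) = Mul(13126, Pow(Add(4096, Mul(-15, -12)), -1)) = Mul(13126, Pow(Add(4096, 180), -1)) = Mul(13126, Pow(4276, -1)) = Mul(13126, Rational(1, 4276)) = Rational(6563, 2138)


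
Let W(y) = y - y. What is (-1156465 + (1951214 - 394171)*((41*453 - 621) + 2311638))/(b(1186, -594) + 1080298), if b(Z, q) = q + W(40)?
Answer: 3627270645905/1079704 ≈ 3.3595e+6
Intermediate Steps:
W(y) = 0
b(Z, q) = q (b(Z, q) = q + 0 = q)
(-1156465 + (1951214 - 394171)*((41*453 - 621) + 2311638))/(b(1186, -594) + 1080298) = (-1156465 + (1951214 - 394171)*((41*453 - 621) + 2311638))/(-594 + 1080298) = (-1156465 + 1557043*((18573 - 621) + 2311638))/1079704 = (-1156465 + 1557043*(17952 + 2311638))*(1/1079704) = (-1156465 + 1557043*2329590)*(1/1079704) = (-1156465 + 3627271802370)*(1/1079704) = 3627270645905*(1/1079704) = 3627270645905/1079704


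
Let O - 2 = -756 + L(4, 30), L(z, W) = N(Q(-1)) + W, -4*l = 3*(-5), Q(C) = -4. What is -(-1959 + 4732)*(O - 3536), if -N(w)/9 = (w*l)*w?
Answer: 13310400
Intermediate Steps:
l = 15/4 (l = -3*(-5)/4 = -¼*(-15) = 15/4 ≈ 3.7500)
N(w) = -135*w²/4 (N(w) = -9*w*(15/4)*w = -9*15*w/4*w = -135*w²/4)
L(z, W) = -540 + W (L(z, W) = -135/4*(-4)² + W = -135/4*16 + W = -540 + W)
O = -1264 (O = 2 + (-756 + (-540 + 30)) = 2 + (-756 - 510) = 2 - 1266 = -1264)
-(-1959 + 4732)*(O - 3536) = -(-1959 + 4732)*(-1264 - 3536) = -2773*(-4800) = -1*(-13310400) = 13310400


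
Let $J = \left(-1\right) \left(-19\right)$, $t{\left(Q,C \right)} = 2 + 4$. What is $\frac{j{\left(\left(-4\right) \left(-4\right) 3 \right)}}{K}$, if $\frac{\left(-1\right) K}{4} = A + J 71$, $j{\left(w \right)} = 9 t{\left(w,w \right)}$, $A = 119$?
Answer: $- \frac{27}{2936} \approx -0.0091962$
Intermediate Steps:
$t{\left(Q,C \right)} = 6$
$J = 19$
$j{\left(w \right)} = 54$ ($j{\left(w \right)} = 9 \cdot 6 = 54$)
$K = -5872$ ($K = - 4 \left(119 + 19 \cdot 71\right) = - 4 \left(119 + 1349\right) = \left(-4\right) 1468 = -5872$)
$\frac{j{\left(\left(-4\right) \left(-4\right) 3 \right)}}{K} = \frac{54}{-5872} = 54 \left(- \frac{1}{5872}\right) = - \frac{27}{2936}$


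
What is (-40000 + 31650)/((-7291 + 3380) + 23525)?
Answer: -4175/9807 ≈ -0.42572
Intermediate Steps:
(-40000 + 31650)/((-7291 + 3380) + 23525) = -8350/(-3911 + 23525) = -8350/19614 = -8350*1/19614 = -4175/9807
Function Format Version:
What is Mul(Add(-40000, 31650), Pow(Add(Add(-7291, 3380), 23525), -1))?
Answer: Rational(-4175, 9807) ≈ -0.42572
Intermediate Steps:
Mul(Add(-40000, 31650), Pow(Add(Add(-7291, 3380), 23525), -1)) = Mul(-8350, Pow(Add(-3911, 23525), -1)) = Mul(-8350, Pow(19614, -1)) = Mul(-8350, Rational(1, 19614)) = Rational(-4175, 9807)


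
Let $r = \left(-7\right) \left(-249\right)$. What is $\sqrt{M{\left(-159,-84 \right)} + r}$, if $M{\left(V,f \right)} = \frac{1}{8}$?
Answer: $\frac{\sqrt{27890}}{4} \approx 41.751$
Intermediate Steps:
$r = 1743$
$M{\left(V,f \right)} = \frac{1}{8}$
$\sqrt{M{\left(-159,-84 \right)} + r} = \sqrt{\frac{1}{8} + 1743} = \sqrt{\frac{13945}{8}} = \frac{\sqrt{27890}}{4}$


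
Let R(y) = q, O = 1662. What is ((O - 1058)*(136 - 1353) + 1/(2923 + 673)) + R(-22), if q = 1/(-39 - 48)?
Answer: -7929913705/10788 ≈ -7.3507e+5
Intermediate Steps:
q = -1/87 (q = 1/(-87) = -1/87 ≈ -0.011494)
R(y) = -1/87
((O - 1058)*(136 - 1353) + 1/(2923 + 673)) + R(-22) = ((1662 - 1058)*(136 - 1353) + 1/(2923 + 673)) - 1/87 = (604*(-1217) + 1/3596) - 1/87 = (-735068 + 1/3596) - 1/87 = -2643304527/3596 - 1/87 = -7929913705/10788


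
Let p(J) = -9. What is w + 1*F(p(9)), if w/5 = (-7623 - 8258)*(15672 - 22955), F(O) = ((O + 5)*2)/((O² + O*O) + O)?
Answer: 88480912087/153 ≈ 5.7831e+8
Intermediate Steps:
F(O) = (10 + 2*O)/(O + 2*O²) (F(O) = ((5 + O)*2)/((O² + O²) + O) = (10 + 2*O)/(2*O² + O) = (10 + 2*O)/(O + 2*O²))
w = 578306615 (w = 5*((-7623 - 8258)*(15672 - 22955)) = 5*(-15881*(-7283)) = 5*115661323 = 578306615)
w + 1*F(p(9)) = 578306615 + 1*(2*(5 - 9)/(-9*(1 + 2*(-9)))) = 578306615 + 1*(2*(-⅑)*(-4)/(1 - 18)) = 578306615 + 1*(2*(-⅑)*(-4)/(-17)) = 578306615 + 1*(2*(-⅑)*(-1/17)*(-4)) = 578306615 + 1*(-8/153) = 578306615 - 8/153 = 88480912087/153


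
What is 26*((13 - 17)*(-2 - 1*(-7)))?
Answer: -520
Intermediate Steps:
26*((13 - 17)*(-2 - 1*(-7))) = 26*(-4*(-2 + 7)) = 26*(-4*5) = 26*(-20) = -520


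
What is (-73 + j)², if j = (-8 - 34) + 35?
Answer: 6400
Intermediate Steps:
j = -7 (j = -42 + 35 = -7)
(-73 + j)² = (-73 - 7)² = (-80)² = 6400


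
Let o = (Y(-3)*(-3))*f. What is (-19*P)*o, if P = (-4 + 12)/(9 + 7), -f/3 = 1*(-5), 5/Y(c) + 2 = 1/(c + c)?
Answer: -12825/13 ≈ -986.54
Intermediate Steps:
Y(c) = 5/(-2 + 1/(2*c)) (Y(c) = 5/(-2 + 1/(c + c)) = 5/(-2 + 1/(2*c)))
f = 15 (f = -3*(-5) = 15)
P = 1/2 (P = 8/16 = 8*(1/16) = 1/2 ≈ 0.50000)
o = 1350/13 (o = (-10*(-3)/(-1 + 4*(-3))*(-3))*15 = (-10*(-3)/(-1 - 12)*(-3))*15 = (-10*(-3)/(-13)*(-3))*15 = (-10*(-3)*(-1/13)*(-3))*15 = -30/13*(-3)*15 = (90/13)*15 = 1350/13 ≈ 103.85)
(-19*P)*o = -19*1/2*(1350/13) = -19/2*1350/13 = -12825/13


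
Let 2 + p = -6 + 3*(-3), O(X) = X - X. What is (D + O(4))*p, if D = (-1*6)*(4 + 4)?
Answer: 816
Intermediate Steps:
O(X) = 0
D = -48 (D = -6*8 = -48)
p = -17 (p = -2 + (-6 + 3*(-3)) = -2 + (-6 - 9) = -2 - 15 = -17)
(D + O(4))*p = (-48 + 0)*(-17) = -48*(-17) = 816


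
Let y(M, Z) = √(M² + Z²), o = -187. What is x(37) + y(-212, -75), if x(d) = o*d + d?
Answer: -6882 + √50569 ≈ -6657.1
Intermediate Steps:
x(d) = -186*d (x(d) = -187*d + d = -186*d)
x(37) + y(-212, -75) = -186*37 + √((-212)² + (-75)²) = -6882 + √(44944 + 5625) = -6882 + √50569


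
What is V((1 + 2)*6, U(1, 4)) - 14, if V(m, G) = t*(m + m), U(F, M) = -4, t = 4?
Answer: 130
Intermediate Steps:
V(m, G) = 8*m (V(m, G) = 4*(m + m) = 4*(2*m) = 8*m)
V((1 + 2)*6, U(1, 4)) - 14 = 8*((1 + 2)*6) - 14 = 8*(3*6) - 14 = 8*18 - 14 = 144 - 14 = 130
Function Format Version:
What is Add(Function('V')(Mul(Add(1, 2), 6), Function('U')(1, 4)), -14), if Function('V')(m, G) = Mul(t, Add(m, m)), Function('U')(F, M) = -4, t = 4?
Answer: 130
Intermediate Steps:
Function('V')(m, G) = Mul(8, m) (Function('V')(m, G) = Mul(4, Add(m, m)) = Mul(4, Mul(2, m)) = Mul(8, m))
Add(Function('V')(Mul(Add(1, 2), 6), Function('U')(1, 4)), -14) = Add(Mul(8, Mul(Add(1, 2), 6)), -14) = Add(Mul(8, Mul(3, 6)), -14) = Add(Mul(8, 18), -14) = Add(144, -14) = 130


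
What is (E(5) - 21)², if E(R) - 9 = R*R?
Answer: 169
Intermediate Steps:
E(R) = 9 + R² (E(R) = 9 + R*R = 9 + R²)
(E(5) - 21)² = ((9 + 5²) - 21)² = ((9 + 25) - 21)² = (34 - 21)² = 13² = 169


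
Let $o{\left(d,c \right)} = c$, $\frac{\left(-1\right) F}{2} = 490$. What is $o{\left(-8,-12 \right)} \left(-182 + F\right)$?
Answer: $13944$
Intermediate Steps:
$F = -980$ ($F = \left(-2\right) 490 = -980$)
$o{\left(-8,-12 \right)} \left(-182 + F\right) = - 12 \left(-182 - 980\right) = \left(-12\right) \left(-1162\right) = 13944$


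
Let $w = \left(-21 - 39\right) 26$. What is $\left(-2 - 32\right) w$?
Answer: $53040$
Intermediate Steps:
$w = -1560$ ($w = \left(-60\right) 26 = -1560$)
$\left(-2 - 32\right) w = \left(-2 - 32\right) \left(-1560\right) = \left(-34\right) \left(-1560\right) = 53040$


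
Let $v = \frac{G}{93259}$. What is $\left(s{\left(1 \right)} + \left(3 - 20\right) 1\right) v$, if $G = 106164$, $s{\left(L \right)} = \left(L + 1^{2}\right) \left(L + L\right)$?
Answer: $- \frac{1380132}{93259} \approx -14.799$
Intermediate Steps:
$s{\left(L \right)} = 2 L \left(1 + L\right)$ ($s{\left(L \right)} = \left(L + 1\right) 2 L = \left(1 + L\right) 2 L = 2 L \left(1 + L\right)$)
$v = \frac{106164}{93259} \approx 1.1384$
$\left(s{\left(1 \right)} + \left(3 - 20\right) 1\right) v = \left(2 \cdot 1 \left(1 + 1\right) + \left(3 - 20\right) 1\right) \frac{106164}{93259} = \left(2 \cdot 1 \cdot 2 + \left(3 - 20\right) 1\right) \frac{106164}{93259} = \left(4 - 17\right) \frac{106164}{93259} = \left(-13\right) \frac{106164}{93259} = - \frac{1380132}{93259}$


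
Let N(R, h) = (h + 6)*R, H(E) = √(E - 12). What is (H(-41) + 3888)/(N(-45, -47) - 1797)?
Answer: 81 + I*√53/48 ≈ 81.0 + 0.15167*I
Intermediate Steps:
H(E) = √(-12 + E)
N(R, h) = R*(6 + h) (N(R, h) = (6 + h)*R = R*(6 + h))
(H(-41) + 3888)/(N(-45, -47) - 1797) = (√(-12 - 41) + 3888)/(-45*(6 - 47) - 1797) = (√(-53) + 3888)/(-45*(-41) - 1797) = (I*√53 + 3888)/(1845 - 1797) = (3888 + I*√53)/48 = (3888 + I*√53)*(1/48) = 81 + I*√53/48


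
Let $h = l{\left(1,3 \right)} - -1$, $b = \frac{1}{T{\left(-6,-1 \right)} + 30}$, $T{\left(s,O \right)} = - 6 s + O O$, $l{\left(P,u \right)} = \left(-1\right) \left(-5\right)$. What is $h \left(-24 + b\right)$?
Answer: $- \frac{9642}{67} \approx -143.91$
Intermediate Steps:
$l{\left(P,u \right)} = 5$
$T{\left(s,O \right)} = O^{2} - 6 s$ ($T{\left(s,O \right)} = - 6 s + O^{2} = O^{2} - 6 s$)
$b = \frac{1}{67}$ ($b = \frac{1}{\left(\left(-1\right)^{2} - -36\right) + 30} = \frac{1}{\left(1 + 36\right) + 30} = \frac{1}{37 + 30} = \frac{1}{67} \approx 0.014925$)
$h = 6$ ($h = 5 - -1 = 5 + 1 = 6$)
$h \left(-24 + b\right) = 6 \left(-24 + \frac{1}{67}\right) = 6 \left(- \frac{1607}{67}\right) = - \frac{9642}{67}$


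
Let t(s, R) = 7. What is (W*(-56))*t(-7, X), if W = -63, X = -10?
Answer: 24696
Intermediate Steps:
(W*(-56))*t(-7, X) = -63*(-56)*7 = 3528*7 = 24696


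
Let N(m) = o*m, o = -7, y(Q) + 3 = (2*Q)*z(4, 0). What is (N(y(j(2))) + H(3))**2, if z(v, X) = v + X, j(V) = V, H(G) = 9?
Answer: 6724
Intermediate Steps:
z(v, X) = X + v
y(Q) = -3 + 8*Q (y(Q) = -3 + (2*Q)*(0 + 4) = -3 + (2*Q)*4 = -3 + 8*Q)
N(m) = -7*m
(N(y(j(2))) + H(3))**2 = (-7*(-3 + 8*2) + 9)**2 = (-7*(-3 + 16) + 9)**2 = (-7*13 + 9)**2 = (-91 + 9)**2 = (-82)**2 = 6724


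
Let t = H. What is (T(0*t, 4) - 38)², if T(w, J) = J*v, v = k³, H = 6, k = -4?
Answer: 86436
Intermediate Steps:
t = 6
v = -64 (v = (-4)³ = -64)
T(w, J) = -64*J (T(w, J) = J*(-64) = -64*J)
(T(0*t, 4) - 38)² = (-64*4 - 38)² = (-256 - 38)² = (-294)² = 86436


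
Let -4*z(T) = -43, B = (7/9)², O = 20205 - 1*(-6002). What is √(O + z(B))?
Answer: √104871/2 ≈ 161.92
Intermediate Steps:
O = 26207 (O = 20205 + 6002 = 26207)
B = 49/81 (B = (7*(⅑))² = (7/9)² = 49/81 ≈ 0.60494)
z(T) = 43/4 (z(T) = -¼*(-43) = 43/4)
√(O + z(B)) = √(26207 + 43/4) = √(104871/4) = √104871/2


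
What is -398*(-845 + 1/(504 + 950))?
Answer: 244497171/727 ≈ 3.3631e+5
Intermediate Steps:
-398*(-845 + 1/(504 + 950)) = -398*(-845 + 1/1454) = -398*(-1228629/1454) = 244497171/727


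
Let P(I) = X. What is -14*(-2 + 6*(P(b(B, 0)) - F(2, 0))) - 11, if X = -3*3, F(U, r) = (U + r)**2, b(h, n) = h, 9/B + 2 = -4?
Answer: 1109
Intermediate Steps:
B = -3/2 (B = 9/(-2 - 4) = 9/(-6) = 9*(-1/6) = -3/2 ≈ -1.5000)
X = -9
P(I) = -9
-14*(-2 + 6*(P(b(B, 0)) - F(2, 0))) - 11 = -14*(-2 + 6*(-9 - (2 + 0)**2)) - 11 = -14*(-2 + 6*(-9 - 1*2**2)) - 11 = -14*(-2 + 6*(-9 - 1*4)) - 11 = -14*(-2 + 6*(-9 - 4)) - 11 = -14*(-2 + 6*(-13)) - 11 = -14*(-2 - 78) - 11 = -14*(-80) - 11 = 1120 - 11 = 1109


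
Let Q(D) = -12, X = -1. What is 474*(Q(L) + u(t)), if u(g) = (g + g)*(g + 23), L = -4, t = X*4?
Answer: -77736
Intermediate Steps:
t = -4 (t = -1*4 = -4)
u(g) = 2*g*(23 + g) (u(g) = (2*g)*(23 + g) = 2*g*(23 + g))
474*(Q(L) + u(t)) = 474*(-12 + 2*(-4)*(23 - 4)) = 474*(-12 + 2*(-4)*19) = 474*(-12 - 152) = 474*(-164) = -77736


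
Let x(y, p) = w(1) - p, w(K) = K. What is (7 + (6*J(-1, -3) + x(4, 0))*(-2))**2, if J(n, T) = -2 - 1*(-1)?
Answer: 289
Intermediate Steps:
J(n, T) = -1 (J(n, T) = -2 + 1 = -1)
x(y, p) = 1 - p
(7 + (6*J(-1, -3) + x(4, 0))*(-2))**2 = (7 + (6*(-1) + (1 - 1*0))*(-2))**2 = (7 + (-6 + (1 + 0))*(-2))**2 = (7 + (-6 + 1)*(-2))**2 = (7 - 5*(-2))**2 = (7 + 10)**2 = 17**2 = 289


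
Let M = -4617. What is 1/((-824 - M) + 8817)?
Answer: 1/12610 ≈ 7.9302e-5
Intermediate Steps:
1/((-824 - M) + 8817) = 1/((-824 - 1*(-4617)) + 8817) = 1/((-824 + 4617) + 8817) = 1/(3793 + 8817) = 1/12610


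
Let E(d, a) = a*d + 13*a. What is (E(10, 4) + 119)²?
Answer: 44521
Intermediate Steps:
E(d, a) = 13*a + a*d
(E(10, 4) + 119)² = (4*(13 + 10) + 119)² = (4*23 + 119)² = (92 + 119)² = 211² = 44521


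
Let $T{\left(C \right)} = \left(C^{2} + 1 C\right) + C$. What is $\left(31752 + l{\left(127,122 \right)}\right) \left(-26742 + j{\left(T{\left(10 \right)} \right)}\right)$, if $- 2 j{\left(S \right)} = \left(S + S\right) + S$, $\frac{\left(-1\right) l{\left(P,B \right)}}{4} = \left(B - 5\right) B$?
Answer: $682311168$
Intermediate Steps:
$l{\left(P,B \right)} = - 4 B \left(-5 + B\right)$ ($l{\left(P,B \right)} = - 4 \left(B - 5\right) B = - 4 \left(-5 + B\right) B = - 4 B \left(-5 + B\right)$)
$T{\left(C \right)} = C^{2} + 2 C$ ($T{\left(C \right)} = \left(C^{2} + C\right) + C = \left(C + C^{2}\right) + C = C^{2} + 2 C$)
$j{\left(S \right)} = - \frac{3 S}{2}$ ($j{\left(S \right)} = - \frac{\left(S + S\right) + S}{2} = - \frac{2 S + S}{2} = - \frac{3 S}{2}$)
$\left(31752 + l{\left(127,122 \right)}\right) \left(-26742 + j{\left(T{\left(10 \right)} \right)}\right) = \left(31752 + 4 \cdot 122 \left(5 - 122\right)\right) \left(-26742 - \frac{3 \cdot 10 \left(2 + 10\right)}{2}\right) = \left(31752 + 4 \cdot 122 \left(5 - 122\right)\right) \left(-26742 - \frac{3 \cdot 10 \cdot 12}{2}\right) = \left(31752 + 4 \cdot 122 \left(-117\right)\right) \left(-26742 - 180\right) = \left(31752 - 57096\right) \left(-26742 - 180\right) = \left(-25344\right) \left(-26922\right) = 682311168$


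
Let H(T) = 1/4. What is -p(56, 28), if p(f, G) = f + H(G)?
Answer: -225/4 ≈ -56.250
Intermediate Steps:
H(T) = ¼
p(f, G) = ¼ + f (p(f, G) = f + ¼ = ¼ + f)
-p(56, 28) = -(¼ + 56) = -1*225/4 = -225/4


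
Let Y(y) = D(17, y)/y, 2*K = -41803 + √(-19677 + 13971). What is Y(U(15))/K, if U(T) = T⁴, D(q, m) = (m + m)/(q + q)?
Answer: -4918/1747496515 - 6*I*√634/29707440755 ≈ -2.8143e-6 - 5.0855e-9*I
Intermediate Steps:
K = -41803/2 + 3*I*√634/2 (K = (-41803 + √(-19677 + 13971))/2 = (-41803 + √(-5706))/2 = (-41803 + 3*I*√634)/2 = -41803/2 + 3*I*√634/2 ≈ -20902.0 + 37.769*I)
D(q, m) = m/q (D(q, m) = (2*m)/((2*q)) = (2*m)*(1/(2*q)) = m/q)
Y(y) = 1/17 (Y(y) = (y/17)/y = 1/17)
Y(U(15))/K = 1/(17*(-41803/2 + 3*I*√634/2))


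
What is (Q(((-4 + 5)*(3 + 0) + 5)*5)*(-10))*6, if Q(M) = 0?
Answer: 0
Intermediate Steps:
(Q(((-4 + 5)*(3 + 0) + 5)*5)*(-10))*6 = (0*(-10))*6 = 0*6 = 0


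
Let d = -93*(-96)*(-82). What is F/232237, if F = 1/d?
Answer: -1/170019778752 ≈ -5.8817e-12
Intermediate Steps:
d = -732096 (d = 8928*(-82) = -732096)
F = -1/732096 (F = 1/(-732096) = -1/732096 ≈ -1.3659e-6)
F/232237 = -1/732096/232237 = -1/732096*1/232237 = -1/170019778752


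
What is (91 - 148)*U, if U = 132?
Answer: -7524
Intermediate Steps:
(91 - 148)*U = (91 - 148)*132 = -57*132 = -7524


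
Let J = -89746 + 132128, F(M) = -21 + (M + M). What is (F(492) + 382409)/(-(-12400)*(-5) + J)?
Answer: -191686/9809 ≈ -19.542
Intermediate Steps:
F(M) = -21 + 2*M
J = 42382
(F(492) + 382409)/(-(-12400)*(-5) + J) = ((-21 + 2*492) + 382409)/(-(-12400)*(-5) + 42382) = ((-21 + 984) + 382409)/(-620*100 + 42382) = (963 + 382409)/(-62000 + 42382) = 383372/(-19618) = 383372*(-1/19618) = -191686/9809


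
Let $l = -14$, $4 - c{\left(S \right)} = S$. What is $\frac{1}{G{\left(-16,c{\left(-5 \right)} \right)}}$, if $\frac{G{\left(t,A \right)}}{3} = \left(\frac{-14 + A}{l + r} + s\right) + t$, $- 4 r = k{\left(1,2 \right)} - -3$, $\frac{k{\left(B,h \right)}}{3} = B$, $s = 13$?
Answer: $- \frac{31}{249} \approx -0.1245$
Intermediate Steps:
$k{\left(B,h \right)} = 3 B$
$r = - \frac{3}{2}$ ($r = - \frac{3 \cdot 1 - -3}{4} = - \frac{3 + 3}{4} = \left(- \frac{1}{4}\right) 6 = - \frac{3}{2} \approx -1.5$)
$c{\left(S \right)} = 4 - S$
$G{\left(t,A \right)} = \frac{1293}{31} + 3 t - \frac{6 A}{31}$ ($G{\left(t,A \right)} = 3 \left(\left(\frac{-14 + A}{-14 - \frac{3}{2}} + 13\right) + t\right) = 3 \left(\left(\frac{-14 + A}{- \frac{31}{2}} + 13\right) + t\right) = 3 \left(\left(\left(-14 + A\right) \left(- \frac{2}{31}\right) + 13\right) + t\right) = 3 \left(\left(\left(\frac{28}{31} - \frac{2 A}{31}\right) + 13\right) + t\right) = 3 \left(\left(\frac{431}{31} - \frac{2 A}{31}\right) + t\right) = 3 \left(\frac{431}{31} + t - \frac{2 A}{31}\right) = \frac{1293}{31} + 3 t - \frac{6 A}{31}$)
$\frac{1}{G{\left(-16,c{\left(-5 \right)} \right)}} = \frac{1}{\frac{1293}{31} + 3 \left(-16\right) - \frac{6 \left(4 - -5\right)}{31}} = \frac{1}{\frac{1293}{31} - 48 - \frac{6 \left(4 + 5\right)}{31}} = \frac{1}{\frac{1293}{31} - 48 - \frac{54}{31}} = \frac{1}{- \frac{249}{31}} = - \frac{31}{249}$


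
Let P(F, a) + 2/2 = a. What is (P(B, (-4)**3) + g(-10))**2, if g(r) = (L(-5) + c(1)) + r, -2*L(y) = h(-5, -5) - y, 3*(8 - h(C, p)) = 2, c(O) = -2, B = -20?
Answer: 249001/36 ≈ 6916.7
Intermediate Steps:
h(C, p) = 22/3 (h(C, p) = 8 - 1/3*2 = 8 - 2/3 = 22/3)
L(y) = -11/3 + y/2 (L(y) = -(22/3 - y)/2 = -11/3 + y/2)
P(F, a) = -1 + a
g(r) = -49/6 + r (g(r) = ((-11/3 + (1/2)*(-5)) - 2) + r = ((-11/3 - 5/2) - 2) + r = (-37/6 - 2) + r = -49/6 + r)
(P(B, (-4)**3) + g(-10))**2 = ((-1 + (-4)**3) + (-49/6 - 10))**2 = ((-1 - 64) - 109/6)**2 = (-65 - 109/6)**2 = (-499/6)**2 = 249001/36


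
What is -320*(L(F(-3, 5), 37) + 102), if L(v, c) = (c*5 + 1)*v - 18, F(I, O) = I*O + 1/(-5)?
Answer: 877824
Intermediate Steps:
F(I, O) = -⅕ + I*O (F(I, O) = I*O - ⅕ = -⅕ + I*O)
L(v, c) = -18 + v*(1 + 5*c) (L(v, c) = (5*c + 1)*v - 18 = (1 + 5*c)*v - 18 = v*(1 + 5*c) - 18 = -18 + v*(1 + 5*c))
-320*(L(F(-3, 5), 37) + 102) = -320*((-18 + (-⅕ - 3*5) + 5*37*(-⅕ - 3*5)) + 102) = -320*((-18 + (-⅕ - 15) + 5*37*(-⅕ - 15)) + 102) = -320*((-18 - 76/5 + 5*37*(-76/5)) + 102) = -320*((-18 - 76/5 - 2812) + 102) = -320*(-14226/5 + 102) = -320*(-13716/5) = 877824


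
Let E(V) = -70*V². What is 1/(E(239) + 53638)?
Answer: -1/3944832 ≈ -2.5350e-7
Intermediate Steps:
1/(E(239) + 53638) = 1/(-70*239² + 53638) = 1/(-70*57121 + 53638) = 1/(-3998470 + 53638) = 1/(-3944832) = -1/3944832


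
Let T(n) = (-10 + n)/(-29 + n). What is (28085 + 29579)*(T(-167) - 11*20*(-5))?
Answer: 3110641232/49 ≈ 6.3482e+7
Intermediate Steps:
T(n) = (-10 + n)/(-29 + n)
(28085 + 29579)*(T(-167) - 11*20*(-5)) = (28085 + 29579)*((-10 - 167)/(-29 - 167) - 11*20*(-5)) = 57664*(-177/(-196) - 220*(-5)) = 57664*(-1/196*(-177) + 1100) = 57664*(177/196 + 1100) = 57664*(215777/196) = 3110641232/49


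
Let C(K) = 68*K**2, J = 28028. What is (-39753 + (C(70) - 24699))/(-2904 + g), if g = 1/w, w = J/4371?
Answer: -7532468944/81388941 ≈ -92.549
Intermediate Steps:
w = 28028/4371 ≈ 6.4123
g = 4371/28028 (g = 1/(28028/4371) = 4371/28028 ≈ 0.15595)
(-39753 + (C(70) - 24699))/(-2904 + g) = (-39753 + (68*70**2 - 24699))/(-2904 + 4371/28028) = (-39753 + (68*4900 - 24699))/(-81388941/28028) = (-39753 + (333200 - 24699))*(-28028/81388941) = (-39753 + 308501)*(-28028/81388941) = 268748*(-28028/81388941) = -7532468944/81388941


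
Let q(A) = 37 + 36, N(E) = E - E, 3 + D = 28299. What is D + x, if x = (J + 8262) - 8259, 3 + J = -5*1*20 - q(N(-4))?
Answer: 28123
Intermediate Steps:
D = 28296 (D = -3 + 28299 = 28296)
N(E) = 0
q(A) = 73
J = -176 (J = -3 + (-5*1*20 - 1*73) = -3 + (-5*20 - 73) = -3 + (-100 - 73) = -3 - 173 = -176)
x = -173 (x = (-176 + 8262) - 8259 = 8086 - 8259 = -173)
D + x = 28296 - 173 = 28123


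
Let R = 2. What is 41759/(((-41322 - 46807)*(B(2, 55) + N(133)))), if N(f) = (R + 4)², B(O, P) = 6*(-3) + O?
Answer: -41759/1762580 ≈ -0.023692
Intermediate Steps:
B(O, P) = -18 + O
N(f) = 36 (N(f) = (2 + 4)² = 6² = 36)
41759/(((-41322 - 46807)*(B(2, 55) + N(133)))) = 41759/(((-41322 - 46807)*((-18 + 2) + 36))) = 41759/((-88129*(-16 + 36))) = 41759/((-88129*20)) = 41759/(-1762580) = 41759*(-1/1762580) = -41759/1762580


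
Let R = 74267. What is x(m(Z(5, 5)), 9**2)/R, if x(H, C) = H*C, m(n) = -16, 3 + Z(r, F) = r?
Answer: -1296/74267 ≈ -0.017451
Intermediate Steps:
Z(r, F) = -3 + r
x(H, C) = C*H
x(m(Z(5, 5)), 9**2)/R = (9**2*(-16))/74267 = (81*(-16))*(1/74267) = -1296*1/74267 = -1296/74267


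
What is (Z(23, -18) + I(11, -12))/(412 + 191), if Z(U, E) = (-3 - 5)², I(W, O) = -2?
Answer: 62/603 ≈ 0.10282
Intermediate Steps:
Z(U, E) = 64 (Z(U, E) = (-8)² = 64)
(Z(23, -18) + I(11, -12))/(412 + 191) = (64 - 2)/(412 + 191) = 62/603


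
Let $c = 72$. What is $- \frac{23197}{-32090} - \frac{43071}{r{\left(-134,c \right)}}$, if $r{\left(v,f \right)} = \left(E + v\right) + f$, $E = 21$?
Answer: $\frac{1383099467}{1315690} \approx 1051.2$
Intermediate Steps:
$r{\left(v,f \right)} = 21 + f + v$ ($r{\left(v,f \right)} = \left(21 + v\right) + f = 21 + f + v$)
$- \frac{23197}{-32090} - \frac{43071}{r{\left(-134,c \right)}} = - \frac{23197}{-32090} - \frac{43071}{21 + 72 - 134} = \left(-23197\right) \left(- \frac{1}{32090}\right) - \frac{43071}{-41} = \frac{23197}{32090} - - \frac{43071}{41} = \frac{23197}{32090} + \frac{43071}{41} = \frac{1383099467}{1315690}$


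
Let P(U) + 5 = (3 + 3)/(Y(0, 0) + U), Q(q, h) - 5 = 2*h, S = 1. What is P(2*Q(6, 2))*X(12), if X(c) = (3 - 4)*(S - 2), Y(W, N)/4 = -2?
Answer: -22/5 ≈ -4.4000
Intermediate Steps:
Y(W, N) = -8 (Y(W, N) = 4*(-2) = -8)
Q(q, h) = 5 + 2*h
X(c) = 1 (X(c) = (3 - 4)*(1 - 2) = -1*(-1) = 1)
P(U) = -5 + 6/(-8 + U) (P(U) = -5 + (3 + 3)/(-8 + U) = -5 + 6/(-8 + U))
P(2*Q(6, 2))*X(12) = ((46 - 10*(5 + 2*2))/(-8 + 2*(5 + 2*2)))*1 = ((46 - 10*(5 + 4))/(-8 + 2*(5 + 4)))*1 = ((46 - 10*9)/(-8 + 2*9))*1 = ((46 - 5*18)/(-8 + 18))*1 = ((46 - 90)/10)*1 = ((1/10)*(-44))*1 = -22/5*1 = -22/5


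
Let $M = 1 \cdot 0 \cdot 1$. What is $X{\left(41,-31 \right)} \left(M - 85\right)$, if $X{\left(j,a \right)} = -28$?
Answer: $2380$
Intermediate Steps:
$M = 0$ ($M = 0 \cdot 1 = 0$)
$X{\left(41,-31 \right)} \left(M - 85\right) = - 28 \left(0 - 85\right) = \left(-28\right) \left(-85\right) = 2380$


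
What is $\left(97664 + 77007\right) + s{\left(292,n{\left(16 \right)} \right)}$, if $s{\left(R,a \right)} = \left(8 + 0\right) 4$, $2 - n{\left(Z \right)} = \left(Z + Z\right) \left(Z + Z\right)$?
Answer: $174703$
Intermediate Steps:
$n{\left(Z \right)} = 2 - 4 Z^{2}$ ($n{\left(Z \right)} = 2 - \left(Z + Z\right) \left(Z + Z\right) = 2 - 2 Z 2 Z = 2 - 4 Z^{2}$)
$s{\left(R,a \right)} = 32$ ($s{\left(R,a \right)} = 8 \cdot 4 = 32$)
$\left(97664 + 77007\right) + s{\left(292,n{\left(16 \right)} \right)} = \left(97664 + 77007\right) + 32 = 174671 + 32 = 174703$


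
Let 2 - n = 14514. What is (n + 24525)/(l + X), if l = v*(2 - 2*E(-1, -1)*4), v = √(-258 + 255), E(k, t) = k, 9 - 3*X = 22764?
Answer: -15189721/11506505 - 20026*I*√3/11506505 ≈ -1.3201 - 0.0030145*I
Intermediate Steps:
X = -7585 (X = 3 - ⅓*22764 = 3 - 7588 = -7585)
n = -14512 (n = 2 - 1*14514 = 2 - 14514 = -14512)
v = I*√3 (v = √(-3) = I*√3 ≈ 1.732*I)
l = 10*I*√3 (l = (I*√3)*(2 - 2*(-1)*4) = (I*√3)*(2 + 2*4) = (I*√3)*(2 + 8) = (I*√3)*10 = 10*I*√3 ≈ 17.32*I)
(n + 24525)/(l + X) = (-14512 + 24525)/(10*I*√3 - 7585) = 10013/(-7585 + 10*I*√3)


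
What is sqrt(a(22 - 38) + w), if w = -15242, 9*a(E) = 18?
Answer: 2*I*sqrt(3810) ≈ 123.45*I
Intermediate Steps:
a(E) = 2 (a(E) = (1/9)*18 = 2)
sqrt(a(22 - 38) + w) = sqrt(2 - 15242) = sqrt(-15240) = 2*I*sqrt(3810)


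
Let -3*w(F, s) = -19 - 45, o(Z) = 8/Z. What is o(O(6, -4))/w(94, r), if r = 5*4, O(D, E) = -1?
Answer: -3/8 ≈ -0.37500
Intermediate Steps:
r = 20
w(F, s) = 64/3 (w(F, s) = -(-19 - 45)/3 = -⅓*(-64) = 64/3)
o(O(6, -4))/w(94, r) = (8/(-1))/(64/3) = (8*(-1))*(3/64) = -8*3/64 = -3/8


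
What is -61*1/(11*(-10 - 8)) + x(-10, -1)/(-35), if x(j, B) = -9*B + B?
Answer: 551/6930 ≈ 0.079509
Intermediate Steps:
x(j, B) = -8*B
-61*1/(11*(-10 - 8)) + x(-10, -1)/(-35) = -61*1/(11*(-10 - 8)) - 8*(-1)/(-35) = -61/(11*(-18)) + 8*(-1/35) = -61/(-198) - 8/35 = -61*(-1/198) - 8/35 = 61/198 - 8/35 = 551/6930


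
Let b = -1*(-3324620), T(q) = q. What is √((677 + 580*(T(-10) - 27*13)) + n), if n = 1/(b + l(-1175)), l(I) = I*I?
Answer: I*√513393855047671370/1568415 ≈ 456.84*I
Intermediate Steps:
l(I) = I²
b = 3324620
n = 1/4705245 (n = 1/(3324620 + (-1175)²) = 1/(3324620 + 1380625) = 1/4705245 ≈ 2.1253e-7)
√((677 + 580*(T(-10) - 27*13)) + n) = √((677 + 580*(-10 - 27*13)) + 1/4705245) = √((677 + 580*(-10 - 1*351)) + 1/4705245) = √((677 + 580*(-10 - 351)) + 1/4705245) = √((677 + 580*(-361)) + 1/4705245) = √((677 - 209380) + 1/4705245) = √(-208703 + 1/4705245) = √(-981998747234/4705245) = I*√513393855047671370/1568415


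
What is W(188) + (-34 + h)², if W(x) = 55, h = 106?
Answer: 5239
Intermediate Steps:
W(188) + (-34 + h)² = 55 + (-34 + 106)² = 55 + 72² = 55 + 5184 = 5239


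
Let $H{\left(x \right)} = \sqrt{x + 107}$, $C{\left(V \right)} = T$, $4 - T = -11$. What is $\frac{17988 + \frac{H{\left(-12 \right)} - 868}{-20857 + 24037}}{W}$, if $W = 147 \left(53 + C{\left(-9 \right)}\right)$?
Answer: $\frac{14300243}{7946820} + \frac{\sqrt{95}}{31787280} \approx 1.7995$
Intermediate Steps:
$T = 15$ ($T = 4 - -11 = 4 + 11 = 15$)
$C{\left(V \right)} = 15$
$H{\left(x \right)} = \sqrt{107 + x}$
$W = 9996$ ($W = 147 \left(53 + 15\right) = 147 \cdot 68 = 9996$)
$\frac{17988 + \frac{H{\left(-12 \right)} - 868}{-20857 + 24037}}{W} = \frac{17988 + \frac{\sqrt{107 - 12} - 868}{-20857 + 24037}}{9996} = \left(17988 + \frac{\sqrt{95} - 868}{3180}\right) \frac{1}{9996} = \left(17988 + \left(-868 + \sqrt{95}\right) \frac{1}{3180}\right) \frac{1}{9996} = \left(17988 - \left(\frac{217}{795} - \frac{\sqrt{95}}{3180}\right)\right) \frac{1}{9996} = \left(\frac{14300243}{795} + \frac{\sqrt{95}}{3180}\right) \frac{1}{9996} = \frac{14300243}{7946820} + \frac{\sqrt{95}}{31787280}$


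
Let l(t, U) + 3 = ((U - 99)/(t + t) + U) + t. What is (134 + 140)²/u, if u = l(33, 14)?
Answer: 4955016/2819 ≈ 1757.7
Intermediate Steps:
l(t, U) = -3 + U + t + (-99 + U)/(2*t) (l(t, U) = -3 + (((U - 99)/(t + t) + U) + t) = -3 + (((-99 + U)/((2*t)) + U) + t) = -3 + (((-99 + U)*(1/(2*t)) + U) + t) = -3 + (((-99 + U)/(2*t) + U) + t) = -3 + ((U + (-99 + U)/(2*t)) + t) = -3 + (U + t + (-99 + U)/(2*t)) = -3 + U + t + (-99 + U)/(2*t))
u = 2819/66 (u = (½)*(-99 + 14 + 2*33*(-3 + 14 + 33))/33 = (½)*(1/33)*(-99 + 14 + 2*33*44) = (½)*(1/33)*(-99 + 14 + 2904) = (½)*(1/33)*2819 = 2819/66 ≈ 42.712)
(134 + 140)²/u = (134 + 140)²/(2819/66) = 274²*(66/2819) = 75076*(66/2819) = 4955016/2819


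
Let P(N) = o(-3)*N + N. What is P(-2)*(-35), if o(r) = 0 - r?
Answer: 280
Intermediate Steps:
o(r) = -r
P(N) = 4*N (P(N) = (-1*(-3))*N + N = 3*N + N = 4*N)
P(-2)*(-35) = (4*(-2))*(-35) = -8*(-35) = 280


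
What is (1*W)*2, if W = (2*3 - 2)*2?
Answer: 16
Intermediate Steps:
W = 8 (W = (6 - 2)*2 = 4*2 = 8)
(1*W)*2 = (1*8)*2 = 8*2 = 16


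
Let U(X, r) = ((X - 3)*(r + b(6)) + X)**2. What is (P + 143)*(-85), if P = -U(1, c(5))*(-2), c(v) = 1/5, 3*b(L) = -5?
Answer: -665329/45 ≈ -14785.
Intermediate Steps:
b(L) = -5/3 (b(L) = (1/3)*(-5) = -5/3)
c(v) = 1/5
U(X, r) = (X + (-3 + X)*(-5/3 + r))**2 (U(X, r) = ((X - 3)*(r - 5/3) + X)**2 = ((-3 + X)*(-5/3 + r) + X)**2 = (X + (-3 + X)*(-5/3 + r))**2)
P = 6962/225 (P = -(15 - 9*1/5 - 2*1 + 3*1*(1/5))**2/9*(-2) = -(15 - 9/5 - 2 + 3/5)**2/9*(-2) = -(59/5)**2/9*(-2) = -3481/(9*25)*(-2) = -1*3481/225*(-2) = -3481/225*(-2) = 6962/225 ≈ 30.942)
(P + 143)*(-85) = (6962/225 + 143)*(-85) = (39137/225)*(-85) = -665329/45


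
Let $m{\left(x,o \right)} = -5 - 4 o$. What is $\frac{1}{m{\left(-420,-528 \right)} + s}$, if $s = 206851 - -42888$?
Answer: $\frac{1}{251846} \approx 3.9707 \cdot 10^{-6}$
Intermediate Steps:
$s = 249739$ ($s = 206851 + 42888 = 249739$)
$\frac{1}{m{\left(-420,-528 \right)} + s} = \frac{1}{\left(-5 - -2112\right) + 249739} = \frac{1}{\left(-5 + 2112\right) + 249739} = \frac{1}{2107 + 249739} = \frac{1}{251846}$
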